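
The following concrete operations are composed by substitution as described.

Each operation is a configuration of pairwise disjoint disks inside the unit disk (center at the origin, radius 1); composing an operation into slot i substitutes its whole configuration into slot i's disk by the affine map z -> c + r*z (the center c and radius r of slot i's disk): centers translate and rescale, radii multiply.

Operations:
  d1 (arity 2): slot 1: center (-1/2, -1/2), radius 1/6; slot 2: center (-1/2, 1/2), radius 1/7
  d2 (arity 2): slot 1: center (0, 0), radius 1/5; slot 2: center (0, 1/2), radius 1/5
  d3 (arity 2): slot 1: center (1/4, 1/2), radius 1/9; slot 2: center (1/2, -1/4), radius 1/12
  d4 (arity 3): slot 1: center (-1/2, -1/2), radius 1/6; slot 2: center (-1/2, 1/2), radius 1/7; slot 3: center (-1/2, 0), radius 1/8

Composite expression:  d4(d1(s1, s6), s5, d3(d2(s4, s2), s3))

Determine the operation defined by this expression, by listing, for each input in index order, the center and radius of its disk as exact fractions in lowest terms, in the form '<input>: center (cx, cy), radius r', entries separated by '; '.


Affine substitution under d4: radii multiply and s-centers shift.
for s1, the 2-step affine chain lands on center (-7/12, -7/12), radius 1/36
for s6, the 2-step affine chain lands on center (-7/12, -5/12), radius 1/42
for s5, the 1-step affine chain lands on center (-1/2, 1/2), radius 1/7
for s4, the 3-step affine chain lands on center (-15/32, 1/16), radius 1/360
for s2, the 3-step affine chain lands on center (-15/32, 5/72), radius 1/360
for s3, the 2-step affine chain lands on center (-7/16, -1/32), radius 1/96

s1: center (-7/12, -7/12), radius 1/36; s2: center (-15/32, 5/72), radius 1/360; s3: center (-7/16, -1/32), radius 1/96; s4: center (-15/32, 1/16), radius 1/360; s5: center (-1/2, 1/2), radius 1/7; s6: center (-7/12, -5/12), radius 1/42


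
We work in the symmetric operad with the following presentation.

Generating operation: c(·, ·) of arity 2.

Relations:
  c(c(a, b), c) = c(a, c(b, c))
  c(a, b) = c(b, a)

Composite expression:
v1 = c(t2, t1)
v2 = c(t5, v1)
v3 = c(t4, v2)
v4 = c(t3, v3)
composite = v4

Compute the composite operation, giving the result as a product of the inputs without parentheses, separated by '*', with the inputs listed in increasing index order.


Both nesting and order wash out for c; what remains is which t's occur.
c(t2, t1) linearizes to t2 * t1
c(t5, c(t2, t1)) linearizes to t5 * t2 * t1
c(t4, c(t5, c(t2, t1))) linearizes to t4 * t5 * t2 * t1
c(t3, c(t4, c(t5, c(t2, t1)))) linearizes to t3 * t4 * t5 * t2 * t1
reordering the factors by index: t1 * t2 * t3 * t4 * t5

t1 * t2 * t3 * t4 * t5


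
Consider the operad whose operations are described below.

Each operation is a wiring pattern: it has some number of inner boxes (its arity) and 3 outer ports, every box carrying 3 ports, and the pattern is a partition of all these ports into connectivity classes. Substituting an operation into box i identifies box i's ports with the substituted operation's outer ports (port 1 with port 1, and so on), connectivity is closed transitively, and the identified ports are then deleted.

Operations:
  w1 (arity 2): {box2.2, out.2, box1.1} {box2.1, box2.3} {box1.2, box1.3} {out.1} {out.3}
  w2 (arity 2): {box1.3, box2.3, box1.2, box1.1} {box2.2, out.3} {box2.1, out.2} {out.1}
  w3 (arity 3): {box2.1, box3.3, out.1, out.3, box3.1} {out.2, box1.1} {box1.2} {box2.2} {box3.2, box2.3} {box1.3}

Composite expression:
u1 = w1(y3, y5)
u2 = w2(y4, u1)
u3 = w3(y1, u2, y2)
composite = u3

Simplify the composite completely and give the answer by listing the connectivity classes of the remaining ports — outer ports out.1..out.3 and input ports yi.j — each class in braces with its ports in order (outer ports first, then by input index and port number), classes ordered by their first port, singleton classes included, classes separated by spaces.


Treat the ports identified at w3 as solder joints: merge, then drop.
after w1, the pattern on (y3, y5) reads {out.1} {out.2, y3.1, y5.2} {out.3} {y3.2, y3.3} {y5.1, y5.3} (out.j = its outer ports)
after w2, the pattern on (y4, y3, y5) reads {out.1} {out.2} {out.3, y3.1, y5.2} {y3.2, y3.3} {y4.1, y4.2, y4.3} {y5.1, y5.3} (out.j = its outer ports)
after w3, the pattern on (y1, y4, y3, y5, y2) reads {out.1, out.3, y2.1, y2.3} {out.2, y1.1} {y1.2} {y1.3} {y2.2, y3.1, y5.2} {y3.2, y3.3} {y4.1, y4.2, y4.3} {y5.1, y5.3} (out.j = its outer ports)

{out.1, out.3, y2.1, y2.3} {out.2, y1.1} {y1.2} {y1.3} {y2.2, y3.1, y5.2} {y3.2, y3.3} {y4.1, y4.2, y4.3} {y5.1, y5.3}


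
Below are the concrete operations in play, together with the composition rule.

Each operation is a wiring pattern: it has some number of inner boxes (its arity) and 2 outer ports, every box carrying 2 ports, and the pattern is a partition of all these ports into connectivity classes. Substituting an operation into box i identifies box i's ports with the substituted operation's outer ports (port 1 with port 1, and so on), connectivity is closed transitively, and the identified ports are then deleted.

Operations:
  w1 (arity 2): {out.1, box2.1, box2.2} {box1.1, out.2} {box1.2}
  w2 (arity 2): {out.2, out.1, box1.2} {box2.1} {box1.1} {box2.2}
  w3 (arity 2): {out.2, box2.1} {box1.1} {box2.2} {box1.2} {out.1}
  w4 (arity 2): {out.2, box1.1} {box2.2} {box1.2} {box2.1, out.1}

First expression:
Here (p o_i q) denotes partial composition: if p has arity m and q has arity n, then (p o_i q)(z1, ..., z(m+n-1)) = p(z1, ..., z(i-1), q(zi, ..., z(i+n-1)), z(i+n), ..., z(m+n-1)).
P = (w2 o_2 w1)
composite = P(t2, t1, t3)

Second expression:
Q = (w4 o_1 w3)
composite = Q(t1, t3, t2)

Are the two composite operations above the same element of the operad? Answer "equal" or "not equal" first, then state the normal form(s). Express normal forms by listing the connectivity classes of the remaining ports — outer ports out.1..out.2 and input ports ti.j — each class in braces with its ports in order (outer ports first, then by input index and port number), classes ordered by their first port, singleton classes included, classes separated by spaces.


not equal; the first gives {out.1, out.2, t2.2} {t1.1} {t1.2} {t2.1} {t3.1, t3.2} and the second {out.1, t2.1} {out.2} {t1.1} {t1.2} {t2.2} {t3.1} {t3.2}

The first composite normalizes to {out.1, out.2, t2.2} {t1.1} {t1.2} {t2.1} {t3.1, t3.2}
The second composite normalizes to {out.1, t2.1} {out.2} {t1.1} {t1.2} {t2.2} {t3.1} {t3.2}
Distinct normal forms: not equal.


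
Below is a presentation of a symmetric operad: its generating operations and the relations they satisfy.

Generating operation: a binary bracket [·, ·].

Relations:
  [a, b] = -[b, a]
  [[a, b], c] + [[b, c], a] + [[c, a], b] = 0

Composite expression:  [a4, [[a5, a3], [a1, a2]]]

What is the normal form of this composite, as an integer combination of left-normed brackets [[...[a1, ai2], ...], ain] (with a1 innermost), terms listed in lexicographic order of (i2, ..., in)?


-[[[[a1, a2], a3], a5], a4] + [[[[a1, a2], a5], a3], a4]

Antisymmetry and Jacobi reduce to a1-anchored left-normed brackets.
Composite bracket: [a4, [[a5, a3], [a1, a2]]]
Expanding via [a, b] = ab - ba: 16 signed words (2^4 = 16).
Words beginning with a1 determine it all:
  a1a2a3a5a4 appears with sign -1, giving the term -[[[[a1, a2], a3], a5], a4]
  a1a2a5a3a4 appears with sign +1, giving the term +[[[[a1, a2], a5], a3], a4]


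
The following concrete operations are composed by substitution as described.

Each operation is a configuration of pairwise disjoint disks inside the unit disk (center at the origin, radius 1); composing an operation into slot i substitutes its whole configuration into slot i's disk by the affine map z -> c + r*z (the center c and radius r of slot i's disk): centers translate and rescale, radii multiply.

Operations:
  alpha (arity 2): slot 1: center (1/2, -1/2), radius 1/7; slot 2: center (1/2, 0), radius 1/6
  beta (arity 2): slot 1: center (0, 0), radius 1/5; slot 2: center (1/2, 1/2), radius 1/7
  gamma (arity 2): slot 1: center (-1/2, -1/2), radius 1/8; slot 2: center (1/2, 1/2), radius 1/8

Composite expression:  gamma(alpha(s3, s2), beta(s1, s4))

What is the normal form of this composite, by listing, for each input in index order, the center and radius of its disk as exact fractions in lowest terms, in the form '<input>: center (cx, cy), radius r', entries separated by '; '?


s1: center (1/2, 1/2), radius 1/40; s2: center (-7/16, -1/2), radius 1/48; s3: center (-7/16, -9/16), radius 1/56; s4: center (9/16, 9/16), radius 1/56

Affine substitution under gamma: radii multiply and s-centers shift.
s3: after 2 affine steps, its disk has center (-7/16, -9/16), radius 1/56
s2: after 2 affine steps, its disk has center (-7/16, -1/2), radius 1/48
s1: after 2 affine steps, its disk has center (1/2, 1/2), radius 1/40
s4: after 2 affine steps, its disk has center (9/16, 9/16), radius 1/56


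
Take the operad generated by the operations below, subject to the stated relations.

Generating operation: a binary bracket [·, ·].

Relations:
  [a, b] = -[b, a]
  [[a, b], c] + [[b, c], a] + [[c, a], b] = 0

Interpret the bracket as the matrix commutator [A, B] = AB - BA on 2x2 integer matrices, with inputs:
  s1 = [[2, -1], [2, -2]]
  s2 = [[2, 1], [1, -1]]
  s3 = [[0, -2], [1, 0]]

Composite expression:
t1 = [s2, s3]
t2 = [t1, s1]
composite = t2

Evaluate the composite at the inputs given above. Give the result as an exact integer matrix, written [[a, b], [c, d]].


[s2, s3] = [[3, -6], [-3, -3]]
[[s2, s3], s1] = [[-15, 18], [-24, 15]]

[[-15, 18], [-24, 15]]


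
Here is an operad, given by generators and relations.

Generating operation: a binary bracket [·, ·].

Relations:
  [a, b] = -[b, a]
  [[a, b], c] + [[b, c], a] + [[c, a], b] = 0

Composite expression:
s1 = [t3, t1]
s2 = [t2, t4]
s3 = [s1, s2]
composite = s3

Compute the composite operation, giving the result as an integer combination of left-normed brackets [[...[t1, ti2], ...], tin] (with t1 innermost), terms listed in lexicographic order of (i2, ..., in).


-[[[t1, t3], t2], t4] + [[[t1, t3], t4], t2]

Expand each bracket as ab - ba; the t1-initial words give the coefficients.
Composite bracket: [[t3, t1], [t2, t4]]
The bracket unfolds into 8 signed words via [a, b] = ab - ba (2^3 = 8).
Words beginning with t1 determine it all:
  sign of t1t3t2t4 is -1, so it contributes -[[[t1, t3], t2], t4]
  sign of t1t3t4t2 is +1, so it contributes +[[[t1, t3], t4], t2]


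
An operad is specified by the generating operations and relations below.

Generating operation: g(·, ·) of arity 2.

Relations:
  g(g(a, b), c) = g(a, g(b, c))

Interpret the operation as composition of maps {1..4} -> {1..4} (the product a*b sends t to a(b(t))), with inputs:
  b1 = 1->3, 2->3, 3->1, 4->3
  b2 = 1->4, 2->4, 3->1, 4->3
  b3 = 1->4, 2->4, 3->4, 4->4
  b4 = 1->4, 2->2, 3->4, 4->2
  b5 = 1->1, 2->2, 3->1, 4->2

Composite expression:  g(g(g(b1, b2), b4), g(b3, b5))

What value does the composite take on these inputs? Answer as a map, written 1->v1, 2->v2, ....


1->3, 2->3, 3->3, 4->3

g(b1, b2) = 1->3, 2->3, 3->3, 4->1
g(g(b1, b2), b4) = 1->1, 2->3, 3->1, 4->3
g(b3, b5) = 1->4, 2->4, 3->4, 4->4
g(g(g(b1, b2), b4), g(b3, b5)) = 1->3, 2->3, 3->3, 4->3


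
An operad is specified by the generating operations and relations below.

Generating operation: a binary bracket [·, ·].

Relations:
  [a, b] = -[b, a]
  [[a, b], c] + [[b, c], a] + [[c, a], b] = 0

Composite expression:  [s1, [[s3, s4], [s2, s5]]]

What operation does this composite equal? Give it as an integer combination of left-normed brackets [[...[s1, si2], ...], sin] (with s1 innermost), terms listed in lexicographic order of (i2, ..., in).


-[[[[s1, s2], s5], s3], s4] + [[[[s1, s2], s5], s4], s3] + [[[[s1, s3], s4], s2], s5] - [[[[s1, s3], s4], s5], s2] - [[[[s1, s4], s3], s2], s5] + [[[[s1, s4], s3], s5], s2] + [[[[s1, s5], s2], s3], s4] - [[[[s1, s5], s2], s4], s3]

Antisymmetry and Jacobi reduce to s1-anchored left-normed brackets.
Composite bracket: [s1, [[s3, s4], [s2, s5]]]
Applying ab - ba throughout gives 16 signed words (2^4 = 16).
The s1-initial words carry the normal form:
  s1s2s5s3s4 appears with sign -1, giving the term -[[[[s1, s2], s5], s3], s4]
  s1s2s5s4s3 appears with sign +1, giving the term +[[[[s1, s2], s5], s4], s3]
  s1s3s4s2s5 appears with sign +1, giving the term +[[[[s1, s3], s4], s2], s5]
  s1s3s4s5s2 appears with sign -1, giving the term -[[[[s1, s3], s4], s5], s2]
  s1s4s3s2s5 appears with sign -1, giving the term -[[[[s1, s4], s3], s2], s5]
  s1s4s3s5s2 appears with sign +1, giving the term +[[[[s1, s4], s3], s5], s2]
  s1s5s2s3s4 appears with sign +1, giving the term +[[[[s1, s5], s2], s3], s4]
  s1s5s2s4s3 appears with sign -1, giving the term -[[[[s1, s5], s2], s4], s3]


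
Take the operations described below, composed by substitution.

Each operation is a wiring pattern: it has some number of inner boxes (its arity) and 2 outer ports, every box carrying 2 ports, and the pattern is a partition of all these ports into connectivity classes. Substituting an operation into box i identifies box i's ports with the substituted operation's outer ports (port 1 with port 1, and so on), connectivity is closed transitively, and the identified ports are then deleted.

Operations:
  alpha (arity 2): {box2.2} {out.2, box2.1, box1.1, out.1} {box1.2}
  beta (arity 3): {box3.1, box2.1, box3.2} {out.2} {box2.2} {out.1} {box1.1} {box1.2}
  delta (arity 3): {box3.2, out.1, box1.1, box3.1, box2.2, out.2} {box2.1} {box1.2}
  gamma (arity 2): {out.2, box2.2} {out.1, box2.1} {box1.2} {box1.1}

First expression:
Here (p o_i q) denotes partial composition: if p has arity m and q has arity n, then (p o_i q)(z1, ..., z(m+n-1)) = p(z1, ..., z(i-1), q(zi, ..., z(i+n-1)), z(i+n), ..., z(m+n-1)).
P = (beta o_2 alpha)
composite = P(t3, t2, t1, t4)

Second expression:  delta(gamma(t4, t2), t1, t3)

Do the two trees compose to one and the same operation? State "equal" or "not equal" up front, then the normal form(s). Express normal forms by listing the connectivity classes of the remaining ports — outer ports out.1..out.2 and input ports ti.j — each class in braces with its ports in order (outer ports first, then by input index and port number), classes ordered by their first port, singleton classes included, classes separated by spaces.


not equal: they reduce to {out.1} {out.2} {t1.1, t2.1, t4.1, t4.2} {t1.2} {t2.2} {t3.1} {t3.2} and {out.1, out.2, t1.2, t2.1, t3.1, t3.2} {t1.1} {t2.2} {t4.1} {t4.2}

The first expression, normalized: {out.1} {out.2} {t1.1, t2.1, t4.1, t4.2} {t1.2} {t2.2} {t3.1} {t3.2}
The second expression, normalized: {out.1, out.2, t1.2, t2.1, t3.1, t3.2} {t1.1} {t2.2} {t4.1} {t4.2}
The normal forms differ: not equal.


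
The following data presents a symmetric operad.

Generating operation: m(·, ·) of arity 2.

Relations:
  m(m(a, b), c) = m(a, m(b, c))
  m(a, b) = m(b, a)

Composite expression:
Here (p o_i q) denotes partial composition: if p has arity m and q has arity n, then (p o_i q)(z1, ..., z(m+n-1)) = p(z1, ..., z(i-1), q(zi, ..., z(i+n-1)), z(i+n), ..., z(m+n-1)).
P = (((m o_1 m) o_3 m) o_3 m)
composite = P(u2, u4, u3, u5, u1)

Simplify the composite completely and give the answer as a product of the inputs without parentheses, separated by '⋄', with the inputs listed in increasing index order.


u1 ⋄ u2 ⋄ u3 ⋄ u4 ⋄ u5


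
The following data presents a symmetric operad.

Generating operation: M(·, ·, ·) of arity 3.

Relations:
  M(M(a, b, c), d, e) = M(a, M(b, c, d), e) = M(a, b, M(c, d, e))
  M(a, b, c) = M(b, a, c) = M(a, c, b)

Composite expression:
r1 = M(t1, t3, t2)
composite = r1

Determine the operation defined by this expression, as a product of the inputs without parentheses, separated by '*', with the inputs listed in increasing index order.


t1 * t2 * t3

Key point: M commutes, so take the t-inputs in any fixed order.
M(t1, t3, t2) unparenthesizes to t1 * t3 * t2
rearranged into index order: t1 * t2 * t3


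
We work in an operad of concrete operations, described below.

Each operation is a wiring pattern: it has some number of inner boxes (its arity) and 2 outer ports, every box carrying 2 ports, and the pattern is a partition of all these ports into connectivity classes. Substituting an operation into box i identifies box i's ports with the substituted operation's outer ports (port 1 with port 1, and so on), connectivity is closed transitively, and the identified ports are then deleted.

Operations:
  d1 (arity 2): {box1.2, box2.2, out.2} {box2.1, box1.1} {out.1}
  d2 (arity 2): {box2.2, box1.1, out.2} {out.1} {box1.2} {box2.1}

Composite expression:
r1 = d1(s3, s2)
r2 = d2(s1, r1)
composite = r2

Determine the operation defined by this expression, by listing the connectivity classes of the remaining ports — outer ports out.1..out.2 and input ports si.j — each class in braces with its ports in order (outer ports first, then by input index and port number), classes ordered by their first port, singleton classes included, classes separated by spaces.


Two ports join when wires chain via d2-identified ports.
through d1, on inputs (s3, s2): {out.1} {out.2, s2.2, s3.2} {s2.1, s3.1} (out.j = stage outer ports)
through d2, on inputs (s1, s3, s2): {out.1} {out.2, s1.1, s2.2, s3.2} {s1.2} {s2.1, s3.1} (out.j = stage outer ports)

{out.1} {out.2, s1.1, s2.2, s3.2} {s1.2} {s2.1, s3.1}


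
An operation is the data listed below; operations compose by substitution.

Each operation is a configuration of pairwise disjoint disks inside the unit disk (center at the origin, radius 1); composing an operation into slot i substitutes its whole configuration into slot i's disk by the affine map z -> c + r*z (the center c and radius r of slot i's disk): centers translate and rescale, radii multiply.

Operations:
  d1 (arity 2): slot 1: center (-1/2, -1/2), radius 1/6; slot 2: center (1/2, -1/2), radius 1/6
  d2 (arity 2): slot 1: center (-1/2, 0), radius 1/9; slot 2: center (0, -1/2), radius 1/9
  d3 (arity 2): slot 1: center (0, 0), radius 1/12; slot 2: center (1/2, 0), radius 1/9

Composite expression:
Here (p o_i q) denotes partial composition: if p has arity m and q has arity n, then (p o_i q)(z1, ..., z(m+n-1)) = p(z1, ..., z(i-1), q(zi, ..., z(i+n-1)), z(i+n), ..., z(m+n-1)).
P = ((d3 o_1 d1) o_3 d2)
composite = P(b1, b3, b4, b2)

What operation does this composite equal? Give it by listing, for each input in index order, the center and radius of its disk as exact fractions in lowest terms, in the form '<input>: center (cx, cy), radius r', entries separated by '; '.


b1: center (-1/24, -1/24), radius 1/72; b2: center (1/2, -1/18), radius 1/81; b3: center (1/24, -1/24), radius 1/72; b4: center (4/9, 0), radius 1/81

Affine substitution under d3: radii multiply and b-centers shift.
input b1: composing its 2 substitution steps yields center (-1/24, -1/24), radius 1/72
input b3: composing its 2 substitution steps yields center (1/24, -1/24), radius 1/72
input b4: composing its 2 substitution steps yields center (4/9, 0), radius 1/81
input b2: composing its 2 substitution steps yields center (1/2, -1/18), radius 1/81


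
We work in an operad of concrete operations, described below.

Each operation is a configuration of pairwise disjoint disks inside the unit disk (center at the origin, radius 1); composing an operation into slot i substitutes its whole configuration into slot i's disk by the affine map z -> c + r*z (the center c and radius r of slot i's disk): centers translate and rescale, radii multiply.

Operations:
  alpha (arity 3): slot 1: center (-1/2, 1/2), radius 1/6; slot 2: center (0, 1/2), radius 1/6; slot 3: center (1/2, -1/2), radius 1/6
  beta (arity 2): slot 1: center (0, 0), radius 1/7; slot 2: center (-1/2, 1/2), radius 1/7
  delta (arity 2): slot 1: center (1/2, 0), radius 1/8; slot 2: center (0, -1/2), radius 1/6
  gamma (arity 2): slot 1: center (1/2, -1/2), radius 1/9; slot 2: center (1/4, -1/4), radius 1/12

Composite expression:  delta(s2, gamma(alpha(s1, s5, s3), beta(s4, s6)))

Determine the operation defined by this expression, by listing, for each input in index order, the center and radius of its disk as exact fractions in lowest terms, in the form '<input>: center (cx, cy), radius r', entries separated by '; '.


Below delta, radii multiply path by path; the s-disk centers shift.
s2: after 1 affine step, its disk has center (1/2, 0), radius 1/8
s1: after 3 affine steps, its disk has center (2/27, -31/54), radius 1/324
s5: after 3 affine steps, its disk has center (1/12, -31/54), radius 1/324
s3: after 3 affine steps, its disk has center (5/54, -16/27), radius 1/324
s4: after 3 affine steps, its disk has center (1/24, -13/24), radius 1/504
s6: after 3 affine steps, its disk has center (5/144, -77/144), radius 1/504

s1: center (2/27, -31/54), radius 1/324; s2: center (1/2, 0), radius 1/8; s3: center (5/54, -16/27), radius 1/324; s4: center (1/24, -13/24), radius 1/504; s5: center (1/12, -31/54), radius 1/324; s6: center (5/144, -77/144), radius 1/504


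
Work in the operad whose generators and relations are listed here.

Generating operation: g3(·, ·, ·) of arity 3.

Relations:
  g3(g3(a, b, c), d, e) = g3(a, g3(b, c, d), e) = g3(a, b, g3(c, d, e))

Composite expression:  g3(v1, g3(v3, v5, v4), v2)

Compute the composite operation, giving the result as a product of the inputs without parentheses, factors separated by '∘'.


v1 ∘ v3 ∘ v5 ∘ v4 ∘ v2

Every regrouping of g3 is equal, so read the v-inputs in written order.
g3(v3, v5, v4) collapses to v3 ∘ v5 ∘ v4
g3(v1, g3(v3, v5, v4), v2) collapses to v1 ∘ v3 ∘ v5 ∘ v4 ∘ v2


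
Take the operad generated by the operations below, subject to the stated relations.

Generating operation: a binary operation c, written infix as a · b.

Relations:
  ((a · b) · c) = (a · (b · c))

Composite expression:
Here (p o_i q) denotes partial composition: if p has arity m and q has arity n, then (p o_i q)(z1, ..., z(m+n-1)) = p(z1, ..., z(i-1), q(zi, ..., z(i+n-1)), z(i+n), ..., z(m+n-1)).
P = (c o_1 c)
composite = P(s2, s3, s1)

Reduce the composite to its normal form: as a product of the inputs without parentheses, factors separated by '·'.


s2 · s3 · s1

Key point: c is associative — brackets drop, the s-order remains.
(s2 · s3) flattens to s2 · s3
((s2 · s3) · s1) flattens to s2 · s3 · s1


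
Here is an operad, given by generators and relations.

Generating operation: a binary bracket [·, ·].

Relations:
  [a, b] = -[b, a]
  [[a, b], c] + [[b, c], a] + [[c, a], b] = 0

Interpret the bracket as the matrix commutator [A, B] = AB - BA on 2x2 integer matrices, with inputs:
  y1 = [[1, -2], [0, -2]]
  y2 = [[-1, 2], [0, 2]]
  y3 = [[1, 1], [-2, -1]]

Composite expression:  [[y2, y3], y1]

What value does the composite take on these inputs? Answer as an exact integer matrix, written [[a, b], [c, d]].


[[-12, 37], [-18, 12]]

[y2, y3] = [[-4, -7], [-6, 4]]
[[y2, y3], y1] = [[-12, 37], [-18, 12]]


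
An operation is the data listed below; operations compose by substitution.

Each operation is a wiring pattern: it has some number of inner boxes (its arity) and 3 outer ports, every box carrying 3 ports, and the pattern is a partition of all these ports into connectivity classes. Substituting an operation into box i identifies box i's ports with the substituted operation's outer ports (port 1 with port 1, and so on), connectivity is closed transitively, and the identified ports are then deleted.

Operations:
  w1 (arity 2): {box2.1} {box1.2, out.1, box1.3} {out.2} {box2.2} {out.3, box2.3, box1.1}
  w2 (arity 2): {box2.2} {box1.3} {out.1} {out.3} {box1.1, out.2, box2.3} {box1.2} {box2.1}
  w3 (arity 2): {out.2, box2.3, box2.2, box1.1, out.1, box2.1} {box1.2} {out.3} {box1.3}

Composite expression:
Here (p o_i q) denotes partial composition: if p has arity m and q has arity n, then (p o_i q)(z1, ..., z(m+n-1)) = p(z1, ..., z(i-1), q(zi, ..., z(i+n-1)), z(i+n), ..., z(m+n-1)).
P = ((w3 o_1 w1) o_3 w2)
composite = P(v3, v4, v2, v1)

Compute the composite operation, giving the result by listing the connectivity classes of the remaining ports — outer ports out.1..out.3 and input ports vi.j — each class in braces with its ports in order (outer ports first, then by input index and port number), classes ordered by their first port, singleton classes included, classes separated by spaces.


{out.1, out.2, v1.3, v2.1, v3.2, v3.3} {out.3} {v1.1} {v1.2} {v2.2} {v2.3} {v3.1, v4.3} {v4.1} {v4.2}

Treat the ports identified at w3 as solder joints: merge, then drop.
composing w1 on (v3, v4), with out.j its own outer ports: {out.1, v3.2, v3.3} {out.2} {out.3, v3.1, v4.3} {v4.1} {v4.2}
composing w2 on (v2, v1), with out.j its own outer ports: {out.1} {out.2, v1.3, v2.1} {out.3} {v1.1} {v1.2} {v2.2} {v2.3}
composing w3 on (v3, v4, v2, v1), with out.j its own outer ports: {out.1, out.2, v1.3, v2.1, v3.2, v3.3} {out.3} {v1.1} {v1.2} {v2.2} {v2.3} {v3.1, v4.3} {v4.1} {v4.2}


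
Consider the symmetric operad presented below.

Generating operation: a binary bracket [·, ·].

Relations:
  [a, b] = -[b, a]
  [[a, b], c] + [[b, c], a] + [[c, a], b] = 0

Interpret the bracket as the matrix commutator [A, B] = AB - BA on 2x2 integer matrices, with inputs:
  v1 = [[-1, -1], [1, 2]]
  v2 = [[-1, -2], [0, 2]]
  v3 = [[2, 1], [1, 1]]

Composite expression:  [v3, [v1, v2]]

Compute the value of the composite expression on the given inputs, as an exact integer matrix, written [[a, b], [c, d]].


[v1, v2] = [[2, 3], [-3, -2]]
[v3, [v1, v2]] = [[-6, -1], [7, 6]]

[[-6, -1], [7, 6]]


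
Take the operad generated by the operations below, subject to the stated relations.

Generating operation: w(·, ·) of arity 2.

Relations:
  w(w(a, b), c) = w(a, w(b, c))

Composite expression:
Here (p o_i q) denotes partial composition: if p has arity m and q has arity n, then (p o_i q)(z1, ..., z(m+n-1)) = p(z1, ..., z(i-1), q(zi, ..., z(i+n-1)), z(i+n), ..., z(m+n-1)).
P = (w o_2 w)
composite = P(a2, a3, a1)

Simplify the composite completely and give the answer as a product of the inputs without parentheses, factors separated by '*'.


a2 * a3 * a1

All parenthesizations of w agree; list the a-inputs left to right.
w(a3, a1) flattens to a3 * a1
w(a2, w(a3, a1)) flattens to a2 * a3 * a1


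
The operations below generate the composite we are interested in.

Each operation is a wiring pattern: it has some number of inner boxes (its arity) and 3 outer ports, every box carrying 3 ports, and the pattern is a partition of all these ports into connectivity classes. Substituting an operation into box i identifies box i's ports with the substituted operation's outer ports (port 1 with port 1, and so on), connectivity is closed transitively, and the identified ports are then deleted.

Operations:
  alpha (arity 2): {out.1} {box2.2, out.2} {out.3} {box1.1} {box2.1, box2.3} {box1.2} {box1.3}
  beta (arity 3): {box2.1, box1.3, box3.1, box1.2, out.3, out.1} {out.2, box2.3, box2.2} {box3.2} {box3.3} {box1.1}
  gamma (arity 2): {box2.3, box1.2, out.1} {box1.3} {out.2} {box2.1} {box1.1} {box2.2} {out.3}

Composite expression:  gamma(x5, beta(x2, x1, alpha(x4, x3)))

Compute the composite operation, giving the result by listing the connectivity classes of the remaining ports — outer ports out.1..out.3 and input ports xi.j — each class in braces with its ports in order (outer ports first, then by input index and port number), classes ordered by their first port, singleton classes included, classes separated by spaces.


{out.1, x1.1, x2.2, x2.3, x5.2} {out.2} {out.3} {x1.2, x1.3} {x2.1} {x3.1, x3.3} {x3.2} {x4.1} {x4.2} {x4.3} {x5.1} {x5.3}

Substituting into gamma glues patterns; closure does the rest.
alpha over (x4, x3) gives {out.1} {out.2, x3.2} {out.3} {x3.1, x3.3} {x4.1} {x4.2} {x4.3}, out.j being that stage's outer ports
beta over (x2, x1, x4, x3) gives {out.1, out.3, x1.1, x2.2, x2.3} {out.2, x1.2, x1.3} {x2.1} {x3.1, x3.3} {x3.2} {x4.1} {x4.2} {x4.3}, out.j being that stage's outer ports
gamma over (x5, x2, x1, x4, x3) gives {out.1, x1.1, x2.2, x2.3, x5.2} {out.2} {out.3} {x1.2, x1.3} {x2.1} {x3.1, x3.3} {x3.2} {x4.1} {x4.2} {x4.3} {x5.1} {x5.3}, out.j being that stage's outer ports


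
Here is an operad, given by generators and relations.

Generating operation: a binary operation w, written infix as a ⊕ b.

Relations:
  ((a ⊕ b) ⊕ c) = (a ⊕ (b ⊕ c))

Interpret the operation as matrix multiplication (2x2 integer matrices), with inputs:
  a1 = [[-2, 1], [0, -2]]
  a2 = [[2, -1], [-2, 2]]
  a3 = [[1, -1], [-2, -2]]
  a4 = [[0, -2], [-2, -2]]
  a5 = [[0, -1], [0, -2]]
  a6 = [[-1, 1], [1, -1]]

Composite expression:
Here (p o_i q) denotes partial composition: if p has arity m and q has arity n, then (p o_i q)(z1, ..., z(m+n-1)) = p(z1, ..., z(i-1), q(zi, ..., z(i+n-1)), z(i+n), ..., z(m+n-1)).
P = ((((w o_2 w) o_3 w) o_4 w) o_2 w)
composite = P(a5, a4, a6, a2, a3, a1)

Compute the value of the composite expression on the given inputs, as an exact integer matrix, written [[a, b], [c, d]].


[[0, 0], [0, 0]]

(a4 ⊕ a6) = [[-2, 2], [0, 0]]
(a3 ⊕ a1) = [[-2, 3], [4, 2]]
(a2 ⊕ (a3 ⊕ a1)) = [[-8, 4], [12, -2]]
((a4 ⊕ a6) ⊕ (a2 ⊕ (a3 ⊕ a1))) = [[40, -12], [0, 0]]
(a5 ⊕ ((a4 ⊕ a6) ⊕ (a2 ⊕ (a3 ⊕ a1)))) = [[0, 0], [0, 0]]


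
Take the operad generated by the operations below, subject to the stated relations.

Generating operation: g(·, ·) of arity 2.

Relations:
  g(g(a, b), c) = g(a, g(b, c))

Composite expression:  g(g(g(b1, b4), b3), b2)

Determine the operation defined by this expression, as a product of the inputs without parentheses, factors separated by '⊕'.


b1 ⊕ b4 ⊕ b3 ⊕ b2


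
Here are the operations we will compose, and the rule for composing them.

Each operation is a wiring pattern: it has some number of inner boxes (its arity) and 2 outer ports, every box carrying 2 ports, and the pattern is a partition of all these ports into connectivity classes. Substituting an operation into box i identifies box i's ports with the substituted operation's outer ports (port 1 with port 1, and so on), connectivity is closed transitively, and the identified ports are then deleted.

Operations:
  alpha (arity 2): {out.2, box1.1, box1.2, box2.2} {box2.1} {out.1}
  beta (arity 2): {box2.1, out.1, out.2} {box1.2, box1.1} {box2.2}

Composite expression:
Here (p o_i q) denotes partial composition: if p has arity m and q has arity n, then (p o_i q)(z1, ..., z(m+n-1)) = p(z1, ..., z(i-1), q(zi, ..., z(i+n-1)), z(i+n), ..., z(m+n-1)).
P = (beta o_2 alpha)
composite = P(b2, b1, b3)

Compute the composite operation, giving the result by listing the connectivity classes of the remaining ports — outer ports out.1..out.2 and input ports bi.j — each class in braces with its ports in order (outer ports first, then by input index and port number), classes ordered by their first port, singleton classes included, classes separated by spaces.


{out.1, out.2} {b1.1, b1.2, b3.2} {b2.1, b2.2} {b3.1}

Reachability decides: close wires over beta-identified ports.
alpha over (b1, b3) gives {out.1} {out.2, b1.1, b1.2, b3.2} {b3.1}, out.j being that stage's outer ports
beta over (b2, b1, b3) gives {out.1, out.2} {b1.1, b1.2, b3.2} {b2.1, b2.2} {b3.1}, out.j being that stage's outer ports


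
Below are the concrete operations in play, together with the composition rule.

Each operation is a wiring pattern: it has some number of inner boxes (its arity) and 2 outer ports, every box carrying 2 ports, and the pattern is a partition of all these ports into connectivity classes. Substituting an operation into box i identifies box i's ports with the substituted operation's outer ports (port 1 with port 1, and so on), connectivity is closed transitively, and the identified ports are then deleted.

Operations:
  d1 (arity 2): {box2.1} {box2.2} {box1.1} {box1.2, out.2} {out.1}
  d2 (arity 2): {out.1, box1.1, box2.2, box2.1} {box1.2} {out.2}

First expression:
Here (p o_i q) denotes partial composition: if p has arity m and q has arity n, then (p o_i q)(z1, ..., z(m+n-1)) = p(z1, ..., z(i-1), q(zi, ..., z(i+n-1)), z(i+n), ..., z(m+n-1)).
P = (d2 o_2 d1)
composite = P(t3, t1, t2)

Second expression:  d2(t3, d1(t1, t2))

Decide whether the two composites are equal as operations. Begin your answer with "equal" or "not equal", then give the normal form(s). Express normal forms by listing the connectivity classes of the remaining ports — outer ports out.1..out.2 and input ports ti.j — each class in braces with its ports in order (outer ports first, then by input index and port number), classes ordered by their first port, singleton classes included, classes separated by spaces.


equal: each reduces to {out.1, t1.2, t3.1} {out.2} {t1.1} {t2.1} {t2.2} {t3.2}

Normal form of the first expression: {out.1, t1.2, t3.1} {out.2} {t1.1} {t2.1} {t2.2} {t3.2}
Normal form of the second expression: {out.1, t1.2, t3.1} {out.2} {t1.1} {t2.1} {t2.2} {t3.2}
The normal forms match — equal.


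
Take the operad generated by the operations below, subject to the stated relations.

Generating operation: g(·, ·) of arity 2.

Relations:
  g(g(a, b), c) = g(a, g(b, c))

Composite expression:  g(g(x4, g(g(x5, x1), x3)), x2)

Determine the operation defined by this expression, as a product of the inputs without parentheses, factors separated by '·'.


x4 · x5 · x1 · x3 · x2

Under associativity of g, the answer is the x's in reading order.
g(x5, x1) reduces to x5 · x1
g(g(x5, x1), x3) reduces to x5 · x1 · x3
g(x4, g(g(x5, x1), x3)) reduces to x4 · x5 · x1 · x3
g(g(x4, g(g(x5, x1), x3)), x2) reduces to x4 · x5 · x1 · x3 · x2


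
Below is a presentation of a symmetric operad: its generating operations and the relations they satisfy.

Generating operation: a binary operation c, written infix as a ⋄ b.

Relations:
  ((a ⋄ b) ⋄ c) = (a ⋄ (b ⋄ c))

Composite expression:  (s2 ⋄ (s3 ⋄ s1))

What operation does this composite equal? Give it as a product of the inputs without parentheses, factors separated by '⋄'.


s2 ⋄ s3 ⋄ s1

Key point: c is associative — brackets drop, the s-order remains.
(s3 ⋄ s1) unparenthesizes to s3 ⋄ s1
(s2 ⋄ (s3 ⋄ s1)) unparenthesizes to s2 ⋄ s3 ⋄ s1


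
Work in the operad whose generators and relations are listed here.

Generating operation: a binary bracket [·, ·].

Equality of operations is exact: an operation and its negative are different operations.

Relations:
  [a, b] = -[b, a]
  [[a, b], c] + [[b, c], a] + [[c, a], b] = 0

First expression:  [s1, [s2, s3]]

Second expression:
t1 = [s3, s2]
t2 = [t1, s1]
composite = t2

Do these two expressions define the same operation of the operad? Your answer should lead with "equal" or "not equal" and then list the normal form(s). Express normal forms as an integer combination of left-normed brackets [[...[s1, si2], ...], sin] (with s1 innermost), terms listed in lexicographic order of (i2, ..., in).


equal; both compose to [[s1, s2], s3] - [[s1, s3], s2]

The first expression, normalized: [[s1, s2], s3] - [[s1, s3], s2]
The second expression, normalized: [[s1, s2], s3] - [[s1, s3], s2]
The normal forms match — equal.


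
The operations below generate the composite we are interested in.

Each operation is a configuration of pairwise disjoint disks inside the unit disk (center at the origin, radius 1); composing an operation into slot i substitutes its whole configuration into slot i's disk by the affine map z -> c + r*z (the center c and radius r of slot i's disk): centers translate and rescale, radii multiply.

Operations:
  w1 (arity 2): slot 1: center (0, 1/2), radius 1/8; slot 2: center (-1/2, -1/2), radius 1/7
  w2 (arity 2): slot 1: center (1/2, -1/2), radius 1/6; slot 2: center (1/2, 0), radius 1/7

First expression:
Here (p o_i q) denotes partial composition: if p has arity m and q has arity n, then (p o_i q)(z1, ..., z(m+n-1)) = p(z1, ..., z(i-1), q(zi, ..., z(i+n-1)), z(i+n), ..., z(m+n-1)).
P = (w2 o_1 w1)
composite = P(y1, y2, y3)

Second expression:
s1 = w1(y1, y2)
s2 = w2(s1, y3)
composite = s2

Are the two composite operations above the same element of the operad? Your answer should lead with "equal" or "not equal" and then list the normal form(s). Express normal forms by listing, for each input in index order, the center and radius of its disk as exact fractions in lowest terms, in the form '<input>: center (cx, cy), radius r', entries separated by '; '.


equal — both sides give y1: center (1/2, -5/12), radius 1/48; y2: center (5/12, -7/12), radius 1/42; y3: center (1/2, 0), radius 1/7

The first expression, normalized: y1: center (1/2, -5/12), radius 1/48; y2: center (5/12, -7/12), radius 1/42; y3: center (1/2, 0), radius 1/7
The second expression, normalized: y1: center (1/2, -5/12), radius 1/48; y2: center (5/12, -7/12), radius 1/42; y3: center (1/2, 0), radius 1/7
Both agree, so they are equal.


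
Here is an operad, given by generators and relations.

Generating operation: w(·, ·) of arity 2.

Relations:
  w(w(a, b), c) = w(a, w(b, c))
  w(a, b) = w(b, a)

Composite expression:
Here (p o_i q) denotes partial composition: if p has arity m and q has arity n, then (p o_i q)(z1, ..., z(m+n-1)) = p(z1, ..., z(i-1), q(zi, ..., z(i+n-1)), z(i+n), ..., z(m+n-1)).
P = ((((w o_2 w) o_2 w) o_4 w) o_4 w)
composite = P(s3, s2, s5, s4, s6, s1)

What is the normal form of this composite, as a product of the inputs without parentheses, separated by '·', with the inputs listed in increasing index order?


s1 · s2 · s3 · s4 · s5 · s6

Both nesting and order wash out for w; what remains is which s's occur.
w(s2, s5) linearizes to s2 · s5
w(s4, s6) linearizes to s4 · s6
w(w(s4, s6), s1) linearizes to s4 · s6 · s1
w(w(s2, s5), w(w(s4, s6), s1)) linearizes to s2 · s5 · s4 · s6 · s1
w(s3, w(w(s2, s5), w(w(s4, s6), s1))) linearizes to s3 · s2 · s5 · s4 · s6 · s1
reordering the factors by index: s1 · s2 · s3 · s4 · s5 · s6


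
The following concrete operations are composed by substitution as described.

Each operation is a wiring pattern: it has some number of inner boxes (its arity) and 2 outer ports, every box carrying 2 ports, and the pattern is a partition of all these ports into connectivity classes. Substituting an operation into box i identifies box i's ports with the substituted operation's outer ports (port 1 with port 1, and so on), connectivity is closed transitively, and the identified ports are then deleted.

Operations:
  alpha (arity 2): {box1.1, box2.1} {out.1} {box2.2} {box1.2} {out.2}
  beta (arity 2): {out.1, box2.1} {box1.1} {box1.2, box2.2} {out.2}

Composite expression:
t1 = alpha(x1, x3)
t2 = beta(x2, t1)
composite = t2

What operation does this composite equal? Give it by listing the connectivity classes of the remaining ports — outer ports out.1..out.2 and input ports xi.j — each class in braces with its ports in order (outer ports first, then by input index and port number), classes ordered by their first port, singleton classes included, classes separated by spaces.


{out.1} {out.2} {x1.1, x3.1} {x1.2} {x2.1} {x2.2} {x3.2}

Reachability decides: close wires over beta-identified ports.
stage alpha: inputs (x1, x3), connectivity {out.1} {out.2} {x1.1, x3.1} {x1.2} {x3.2}, out.j its boundary
stage beta: inputs (x2, x1, x3), connectivity {out.1} {out.2} {x1.1, x3.1} {x1.2} {x2.1} {x2.2} {x3.2}, out.j its boundary


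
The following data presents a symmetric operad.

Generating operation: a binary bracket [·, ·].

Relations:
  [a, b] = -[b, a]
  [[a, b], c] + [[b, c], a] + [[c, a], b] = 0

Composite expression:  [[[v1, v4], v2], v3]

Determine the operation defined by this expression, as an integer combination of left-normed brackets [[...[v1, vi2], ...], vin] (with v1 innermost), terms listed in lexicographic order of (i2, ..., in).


Expand each bracket as ab - ba; the v1-initial words give the coefficients.
Composite bracket: [[[v1, v4], v2], v3]
Full expansion: 8 signed words from ab - ba (2^3 = 8).
Keep just the words that open with v1:
  v1v4v2v3 appears with sign +1, giving the term +[[[v1, v4], v2], v3]

[[[v1, v4], v2], v3]


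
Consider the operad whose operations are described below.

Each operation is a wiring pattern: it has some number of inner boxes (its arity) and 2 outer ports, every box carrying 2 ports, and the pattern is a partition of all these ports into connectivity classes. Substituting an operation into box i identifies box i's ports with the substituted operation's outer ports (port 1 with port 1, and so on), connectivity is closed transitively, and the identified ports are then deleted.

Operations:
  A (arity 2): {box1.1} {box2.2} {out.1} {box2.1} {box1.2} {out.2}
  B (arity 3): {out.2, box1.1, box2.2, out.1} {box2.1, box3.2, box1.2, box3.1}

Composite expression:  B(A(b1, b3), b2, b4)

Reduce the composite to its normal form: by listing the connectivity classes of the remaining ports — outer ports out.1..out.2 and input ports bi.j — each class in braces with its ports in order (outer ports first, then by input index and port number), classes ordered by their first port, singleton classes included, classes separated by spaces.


{out.1, out.2, b2.2} {b1.1} {b1.2} {b2.1, b4.1, b4.2} {b3.1} {b3.2}

Connectivity passes through glued B-boundaries; trace each wire chain.
after A, the pattern on (b1, b3) reads {out.1} {out.2} {b1.1} {b1.2} {b3.1} {b3.2} (out.j = its outer ports)
after B, the pattern on (b1, b3, b2, b4) reads {out.1, out.2, b2.2} {b1.1} {b1.2} {b2.1, b4.1, b4.2} {b3.1} {b3.2} (out.j = its outer ports)
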